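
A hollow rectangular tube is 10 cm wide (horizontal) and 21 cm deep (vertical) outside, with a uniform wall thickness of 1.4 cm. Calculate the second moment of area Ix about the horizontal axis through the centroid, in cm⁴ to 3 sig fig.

Split into non-overlapping primitives; take the origin at the lower-left of the bounding box.
Outer rectangle: 10 × 21, A = 210 cm², y = 10.5 cm, Ī = 7717.5 cm⁴.
Inner void (subtracted): 7.2 × 18.2, A = 131.04 cm², y = 10.5 cm, Ī = 3617.1 cm⁴.
By symmetry the centroid is at mid-height, ȳ = 10.5 cm.
All pieces are centred on the horizontal axis through the centroid, so I = ΣĪ (holes subtracted) = 4100.4 cm⁴.

Ix ≈ 4100 cm⁴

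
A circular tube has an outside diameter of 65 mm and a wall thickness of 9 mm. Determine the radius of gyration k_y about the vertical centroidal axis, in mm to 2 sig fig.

Treat the section as a set of non-overlapping primitives; coordinates are from the bounding-box lower-left.
Outer circle: ⌀65, A = 3 318 mm², x = 32.5 mm, Ī = 876 241 mm⁴.
Bore (subtracted): ⌀47, A = 1 735 mm², x = 32.5 mm, Ī = 239 531 mm⁴.
By symmetry the centroid is at mid-width, x̄ = 32.5 mm.
All pieces are centred on the vertical centroidal axis, so I = ΣĪ (holes subtracted) = 636 710 mm⁴.
Radius of gyration: k = √(I/A) = √(636 710 / 1 583) = 20.05 mm.

k_y ≈ 20 mm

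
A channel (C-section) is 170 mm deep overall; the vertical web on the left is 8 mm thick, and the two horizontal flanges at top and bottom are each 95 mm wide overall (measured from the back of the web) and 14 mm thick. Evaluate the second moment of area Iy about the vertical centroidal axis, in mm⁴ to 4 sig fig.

Split into non-overlapping primitives; take the origin at the lower-left of the bounding box.
Web: 8 × 170, A = 1 360 mm², x = 4 mm, Ī = 7253.33 mm⁴.
Top flange (beyond web): 87 × 14, A = 1 218 mm², x = 51.5 mm, Ī = 768 254 mm⁴.
Bottom flange (beyond web): 87 × 14, A = 1 218 mm², x = 51.5 mm, Ī = 768 254 mm⁴.
Centroid: x̄ = ΣA·x / ΣA = 34.4821 mm.
Transfer each piece to the vertical centroidal axis using Ī + A·d² with d = x − 34.4821:
  web: d = -30.4821 mm → contributes +1 270 908 mm⁴
  top flange (beyond web): d = 17.0179 mm → contributes +1 120 998 mm⁴
  bottom flange (beyond web): d = 17.0179 mm → contributes +1 120 998 mm⁴
Total I = 3 512 903 mm⁴.

Iy ≈ 3.513 × 10⁶ mm⁴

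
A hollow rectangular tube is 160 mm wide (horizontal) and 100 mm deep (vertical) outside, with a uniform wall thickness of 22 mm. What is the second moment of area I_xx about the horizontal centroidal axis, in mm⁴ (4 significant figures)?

Break the section into simple shapes (no overlaps), measuring from the bottom-left corner of the bounding box.
Outer rectangle: 160 × 100, A = 16 000 mm², y = 50 mm, Ī = 13 333 333 mm⁴.
Inner void (subtracted): 116 × 56, A = 6 496 mm², y = 50 mm, Ī = 1 697 621 mm⁴.
By symmetry the centroid is at mid-height, ȳ = 50 mm.
All pieces are centred on the horizontal centroidal axis, so I = ΣĪ (holes subtracted) = 11 635 712 mm⁴.

I_xx ≈ 1.164 × 10⁷ mm⁴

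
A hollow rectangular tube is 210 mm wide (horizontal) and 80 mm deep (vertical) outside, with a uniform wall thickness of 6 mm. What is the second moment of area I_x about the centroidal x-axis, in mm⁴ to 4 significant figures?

Break the section into simple shapes (no overlaps), measuring from the bottom-left corner of the bounding box.
Outer rectangle: 210 × 80, A = 16 800 mm², y = 40 mm, Ī = 8 960 000 mm⁴.
Inner void (subtracted): 198 × 68, A = 13 464 mm², y = 40 mm, Ī = 5 188 128 mm⁴.
By symmetry the centroid is at mid-height, ȳ = 40 mm.
All pieces are centred on the centroidal x-axis, so I = ΣĪ (holes subtracted) = 3 771 872 mm⁴.

I_x ≈ 3.772 × 10⁶ mm⁴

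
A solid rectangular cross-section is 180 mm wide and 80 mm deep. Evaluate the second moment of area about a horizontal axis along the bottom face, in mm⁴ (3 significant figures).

The section: 180 × 80, A = 14 400 mm², y = 40 mm, Ī = 7 680 000 mm⁴.
Transfer it to a horizontal axis along the bottom face using Ī + A·d² with d = y − 0:
  the section: d = 40 mm → contributes +30 720 000 mm⁴
Total I = 30 720 000 mm⁴.

I_base ≈ 3.07 × 10⁷ mm⁴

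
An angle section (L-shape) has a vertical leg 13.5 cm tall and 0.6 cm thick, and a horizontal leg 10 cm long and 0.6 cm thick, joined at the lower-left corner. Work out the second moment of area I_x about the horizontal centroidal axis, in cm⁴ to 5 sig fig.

I_x ≈ 261.51 cm⁴

Decompose the section into non-overlapping parts with the origin at the bottom-left of its bounding rectangle.
Vertical leg: 0.6 × 13.5, A = 8.1 cm², y = 6.75 cm, Ī = 123.0188 cm⁴.
Horizontal leg (remainder): 9.4 × 0.6, A = 5.64 cm², y = 0.3 cm, Ī = 0.1692 cm⁴.
Centroid: ȳ = ΣA·y / ΣA = 4.102402 cm.
Transfer each piece to the horizontal centroidal axis using Ī + A·d² with d = y − 4.102402:
  vertical leg: d = 2.647598 cm → contributes +179.7979 cm⁴
  horizontal leg (remainder): d = -3.802402 cm → contributes +81.71378 cm⁴
Total I = 261.5117 cm⁴.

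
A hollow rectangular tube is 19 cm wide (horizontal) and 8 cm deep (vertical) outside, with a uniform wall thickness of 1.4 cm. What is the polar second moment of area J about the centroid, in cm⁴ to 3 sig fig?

J ≈ 3350 cm⁴

Split into non-overlapping primitives; take the origin at the lower-left of the bounding box.
Outer rectangle: 19 × 8, A = 152 cm², y = 4 cm, Ī = 810.67 cm⁴.
Inner void (subtracted): 16.2 × 5.2, A = 84.24 cm², y = 4 cm, Ī = 189.82 cm⁴.
By symmetry the centroid is at mid-height, ȳ = 4 cm.
All pieces are centred on the centroidal x-axis, so I = ΣĪ (holes subtracted) = 620.85 cm⁴.
Repeating about the centroidal y-axis gives I_y = 2730.3 cm⁴.
Polar second moment: J = I_x + I_y = 3351.2 cm⁴.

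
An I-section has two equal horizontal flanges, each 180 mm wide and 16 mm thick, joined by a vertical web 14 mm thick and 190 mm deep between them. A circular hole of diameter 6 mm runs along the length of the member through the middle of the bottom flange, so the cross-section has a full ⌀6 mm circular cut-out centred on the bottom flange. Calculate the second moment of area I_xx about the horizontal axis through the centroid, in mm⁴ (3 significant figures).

I_xx ≈ 6.89 × 10⁷ mm⁴

Treat the section as a set of non-overlapping primitives; coordinates are from the bounding-box lower-left.
Bottom flange: 180 × 16, A = 2 880 mm², y = 8 mm, Ī = 61 440 mm⁴.
Web: 14 × 190, A = 2 660 mm², y = 111 mm, Ī = 8 002 167 mm⁴.
Top flange: 180 × 16, A = 2 880 mm², y = 214 mm, Ī = 61 440 mm⁴.
Hole (subtracted): ⌀6, A = 28.274 mm², y = 8 mm, Ī = 63.617 mm⁴.
Centroid: ȳ = ΣA·y / ΣA = 111.35 mm.
Transfer each piece to the horizontal axis through the centroid using Ī + A·d² with d = y − 111.35:
  bottom flange: d = -103.35 mm → contributes +30 821 598 mm⁴
  web: d = -0.34704 mm → contributes +8 002 487 mm⁴
  top flange: d = 102.65 mm → contributes +30 409 816 mm⁴
  hole: d = -103.35 mm → contributes −302 051 mm⁴
Total I = 68 931 850 mm⁴.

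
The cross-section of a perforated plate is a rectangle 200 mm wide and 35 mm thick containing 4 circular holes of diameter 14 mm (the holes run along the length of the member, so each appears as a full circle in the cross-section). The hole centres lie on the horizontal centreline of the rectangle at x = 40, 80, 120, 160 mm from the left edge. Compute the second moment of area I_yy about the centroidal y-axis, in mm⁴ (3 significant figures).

I_yy ≈ 2.21 × 10⁷ mm⁴

Split into non-overlapping primitives; take the origin at the lower-left of the bounding box.
Plate: 200 × 35, A = 7 000 mm², x = 100 mm, Ī = 23 333 333 mm⁴.
Hole 1 (subtracted): ⌀14, A = 153.94 mm², x = 40 mm, Ī = 1885.7 mm⁴.
Hole 2 (subtracted): ⌀14, A = 153.94 mm², x = 80 mm, Ī = 1885.7 mm⁴.
Hole 3 (subtracted): ⌀14, A = 153.94 mm², x = 120 mm, Ī = 1885.7 mm⁴.
Hole 4 (subtracted): ⌀14, A = 153.94 mm², x = 160 mm, Ī = 1885.7 mm⁴.
By symmetry the centroid is at mid-width, x̄ = 100 mm.
Transfer each piece to the centroidal y-axis using Ī + A·d² with d = x − 100:
  plate: d = 0 mm → contributes +23 333 333 mm⁴
  hole 1: d = -60 mm → contributes −556 063 mm⁴
  hole 2: d = -20 mm → contributes −63 461 mm⁴
  hole 3: d = 20 mm → contributes −63 461 mm⁴
  hole 4: d = 60 mm → contributes −556 063 mm⁴
Total I = 22 094 286 mm⁴.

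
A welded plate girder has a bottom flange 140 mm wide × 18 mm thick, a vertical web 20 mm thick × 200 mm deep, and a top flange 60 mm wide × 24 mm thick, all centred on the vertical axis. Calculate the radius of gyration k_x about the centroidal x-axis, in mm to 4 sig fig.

k_x ≈ 86.72 mm

Decompose the section into non-overlapping parts with the origin at the bottom-left of its bounding rectangle.
Bottom plate: 140 × 18, A = 2 520 mm², y = 9 mm, Ī = 68 040 mm⁴.
Web plate: 20 × 200, A = 4 000 mm², y = 118 mm, Ī = 13 333 333 mm⁴.
Top plate: 60 × 24, A = 1 440 mm², y = 230 mm, Ī = 69 120 mm⁴.
Centroid: ȳ = ΣA·y / ΣA = 103.754 mm.
Transfer each piece to the centroidal x-axis using Ī + A·d² with d = y − 103.754:
  bottom plate: d = -94.7538 mm → contributes +22 693 297 mm⁴
  web plate: d = 14.2462 mm → contributes +14 145 154 mm⁴
  top plate: d = 126.246 mm → contributes +23 020 000 mm⁴
Total I = 59 858 451 mm⁴.
Radius of gyration: k = √(I/A) = √(59 858 451 / 7 960) = 86.7174 mm.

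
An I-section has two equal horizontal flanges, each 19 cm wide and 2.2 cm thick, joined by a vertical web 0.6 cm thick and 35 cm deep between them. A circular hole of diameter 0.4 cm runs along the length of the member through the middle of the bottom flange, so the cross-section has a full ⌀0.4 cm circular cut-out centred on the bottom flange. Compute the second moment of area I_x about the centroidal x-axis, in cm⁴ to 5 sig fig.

Treat the section as a set of non-overlapping primitives; coordinates are from the bounding-box lower-left.
Bottom flange: 19 × 2.2, A = 41.8 cm², y = 1.1 cm, Ī = 16.85933 cm⁴.
Web: 0.6 × 35, A = 21 cm², y = 19.7 cm, Ī = 2143.75 cm⁴.
Top flange: 19 × 2.2, A = 41.8 cm², y = 38.3 cm, Ī = 16.85933 cm⁴.
Hole (subtracted): ⌀0.4, A = 0.1256637 cm², y = 1.1 cm, Ī = 0.001256637 cm⁴.
Centroid: ȳ = ΣA·y / ΣA = 19.72237 cm.
Transfer each piece to the centroidal x-axis using Ī + A·d² with d = y − 19.72237:
  bottom flange: d = -18.62237 cm → contributes +14512.8 cm⁴
  web: d = -0.02237243 cm → contributes +2143.761 cm⁴
  top flange: d = 18.57763 cm → contributes +14443.22 cm⁴
  hole: d = -18.62237 cm → contributes −43.58052 cm⁴
Total I = 31056.2 cm⁴.

I_x ≈ 3.1056 × 10⁴ cm⁴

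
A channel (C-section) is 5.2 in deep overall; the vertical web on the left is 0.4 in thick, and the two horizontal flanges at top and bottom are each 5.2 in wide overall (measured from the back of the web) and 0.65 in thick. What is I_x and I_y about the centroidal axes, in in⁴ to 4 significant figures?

I_x ≈ 37.20 in⁴, I_y ≈ 22.55 in⁴

Split into non-overlapping primitives; take the origin at the lower-left of the bounding box.
Web: 0.4 × 5.2, A = 2.08 in², y = 2.6 in, Ī = 4.68693 in⁴.
Top flange (beyond web): 4.8 × 0.65, A = 3.12 in², y = 4.875 in, Ī = 0.10985 in⁴.
Bottom flange (beyond web): 4.8 × 0.65, A = 3.12 in², y = 0.325 in, Ī = 0.10985 in⁴.
By symmetry the centroid is at mid-height, ȳ = 2.6 in.
Transfer each piece to the centroidal x-axis using Ī + A·d² with d = y − 2.6:
  web: d = 0 in → contributes +4.68693 in⁴
  top flange (beyond web): d = 2.275 in → contributes +16.2578 in⁴
  bottom flange (beyond web): d = -2.275 in → contributes +16.2578 in⁴
Total I = 37.2025 in⁴.
For the y-axis: x̄ = 2.15 in.
Repeating about the centroidal y-axis gives I_y = 22.5541 in⁴.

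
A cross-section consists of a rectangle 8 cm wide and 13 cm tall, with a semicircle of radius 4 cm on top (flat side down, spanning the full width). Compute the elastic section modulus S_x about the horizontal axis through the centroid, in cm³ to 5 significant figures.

S_x ≈ 320.40 cm³

Treat the section as a set of non-overlapping primitives; coordinates are from the bounding-box lower-left.
Rectangular body: 8 × 13, A = 104 cm², y = 6.5 cm, Ī = 1464.667 cm⁴.
Semicircular cap: semicircle r = 4, A = 25.13274 cm², y = 14.69765 cm, Ī = 28.09778 cm⁴.
Centroid: ȳ = ΣA·y / ΣA = 8.095486 cm.
Transfer each piece to the horizontal axis through the centroid using Ī + A·d² with d = y − 8.095486:
  rectangular body: d = -1.595486 cm → contributes +1729.407 cm⁴
  semicircular cap: d = 6.602167 cm → contributes +1123.599 cm⁴
Total I = 2853.005 cm⁴.
Extreme fibre distance c = 8.904514 cm; S = I/c = 320.3999 cm³.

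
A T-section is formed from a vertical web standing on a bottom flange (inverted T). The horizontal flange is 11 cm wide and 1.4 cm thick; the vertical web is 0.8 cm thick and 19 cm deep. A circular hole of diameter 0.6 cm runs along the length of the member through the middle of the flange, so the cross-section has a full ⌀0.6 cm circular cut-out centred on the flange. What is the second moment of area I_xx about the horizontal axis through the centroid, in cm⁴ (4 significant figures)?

I_xx ≈ 1248 cm⁴

Break the section into simple shapes (no overlaps), measuring from the bottom-left corner of the bounding box.
Flange: 11 × 1.4, A = 15.4 cm², y = 0.7 cm, Ī = 2.51533 cm⁴.
Web: 0.8 × 19, A = 15.2 cm², y = 10.9 cm, Ī = 457.267 cm⁴.
Hole (subtracted): ⌀0.6, A = 0.282743 cm², y = 0.7 cm, Ī = 0.00636173 cm⁴.
Centroid: ȳ = ΣA·y / ΣA = 5.81392 cm.
Transfer each piece to the horizontal axis through the centroid using Ī + A·d² with d = y − 5.81392:
  flange: d = -5.11392 cm → contributes +405.259 cm⁴
  web: d = 5.08608 cm → contributes +850.464 cm⁴
  hole: d = -5.11392 cm → contributes −7.40071 cm⁴
Total I = 1248.32 cm⁴.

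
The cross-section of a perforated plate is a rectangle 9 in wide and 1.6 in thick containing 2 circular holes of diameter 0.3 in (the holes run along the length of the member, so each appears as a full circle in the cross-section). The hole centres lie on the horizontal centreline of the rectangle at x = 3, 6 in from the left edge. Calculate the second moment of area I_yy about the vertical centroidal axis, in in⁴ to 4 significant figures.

Decompose the section into non-overlapping parts with the origin at the bottom-left of its bounding rectangle.
Plate: 9 × 1.6, A = 14.4 in², x = 4.5 in, Ī = 97.2 in⁴.
Hole 1 (subtracted): ⌀0.3, A = 0.0706858 in², x = 3 in, Ī = 0.000397608 in⁴.
Hole 2 (subtracted): ⌀0.3, A = 0.0706858 in², x = 6 in, Ī = 0.000397608 in⁴.
By symmetry the centroid is at mid-width, x̄ = 4.5 in.
Transfer each piece to the vertical centroidal axis using Ī + A·d² with d = x − 4.5:
  plate: d = 0 in → contributes +97.2 in⁴
  hole 1: d = -1.5 in → contributes −0.159441 in⁴
  hole 2: d = 1.5 in → contributes −0.159441 in⁴
Total I = 96.8811 in⁴.

I_yy ≈ 96.88 in⁴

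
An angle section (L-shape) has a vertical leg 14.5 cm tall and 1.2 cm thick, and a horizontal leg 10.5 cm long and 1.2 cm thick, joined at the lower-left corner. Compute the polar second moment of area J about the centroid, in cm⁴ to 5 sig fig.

J ≈ 876.80 cm⁴

Treat the section as a set of non-overlapping primitives; coordinates are from the bounding-box lower-left.
Vertical leg: 1.2 × 14.5, A = 17.4 cm², y = 7.25 cm, Ī = 304.8625 cm⁴.
Horizontal leg (remainder): 9.3 × 1.2, A = 11.16 cm², y = 0.6 cm, Ī = 1.3392 cm⁴.
Centroid: ȳ = ΣA·y / ΣA = 4.651471 cm.
Transfer each piece to the centroidal x-axis using Ī + A·d² with d = y − 4.651471:
  vertical leg: d = 2.598529 cm → contributes +422.3535 cm⁴
  horizontal leg (remainder): d = -4.051471 cm → contributes +184.5241 cm⁴
Total I = 606.8775 cm⁴.
For the y-axis: x̄ = 2.651471 cm.
Repeating about the centroidal y-axis gives I_y = 269.9255 cm⁴.
Polar second moment: J = I_x + I_y = 876.8031 cm⁴.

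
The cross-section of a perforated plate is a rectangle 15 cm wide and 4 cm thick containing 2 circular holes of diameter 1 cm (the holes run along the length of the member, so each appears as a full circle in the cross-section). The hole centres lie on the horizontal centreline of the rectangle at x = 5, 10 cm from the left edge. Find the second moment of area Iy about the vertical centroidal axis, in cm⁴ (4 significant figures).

Break the section into simple shapes (no overlaps), measuring from the bottom-left corner of the bounding box.
Plate: 15 × 4, A = 60 cm², x = 7.5 cm, Ī = 1 125 cm⁴.
Hole 1 (subtracted): ⌀1, A = 0.785398 cm², x = 5 cm, Ī = 0.0490874 cm⁴.
Hole 2 (subtracted): ⌀1, A = 0.785398 cm², x = 10 cm, Ī = 0.0490874 cm⁴.
By symmetry the centroid is at mid-width, x̄ = 7.5 cm.
Transfer each piece to the vertical centroidal axis using Ī + A·d² with d = x − 7.5:
  plate: d = 0 cm → contributes +1 125 cm⁴
  hole 1: d = -2.5 cm → contributes −4.95783 cm⁴
  hole 2: d = 2.5 cm → contributes −4.95783 cm⁴
Total I = 1115.08 cm⁴.

Iy ≈ 1115 cm⁴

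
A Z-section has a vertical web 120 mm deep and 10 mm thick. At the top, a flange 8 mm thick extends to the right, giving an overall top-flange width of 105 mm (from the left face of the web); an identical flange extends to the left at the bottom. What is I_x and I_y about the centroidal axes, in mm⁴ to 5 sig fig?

I_x ≈ 6.2148 × 10⁶ mm⁴, I_y ≈ 5.3427 × 10⁶ mm⁴

Decompose the section into non-overlapping parts with the origin at the bottom-left of its bounding rectangle.
Web: 10 × 120, A = 1 200 mm², y = 60 mm, Ī = 1 440 000 mm⁴.
Top flange (beyond web): 95 × 8, A = 760 mm², y = 116 mm, Ī = 4053.333 mm⁴.
Bottom flange (beyond web): 95 × 8, A = 760 mm², y = 4 mm, Ī = 4053.333 mm⁴.
Centroid: ȳ = ΣA·y / ΣA = 60 mm.
Transfer each piece to the centroidal x-axis using Ī + A·d² with d = y − 60:
  web: d = 0 mm → contributes +1 440 000 mm⁴
  top flange (beyond web): d = 56 mm → contributes +2 387 413 mm⁴
  bottom flange (beyond web): d = -56 mm → contributes +2 387 413 mm⁴
Total I = 6 214 827 mm⁴.
For the y-axis: x̄ = 100 mm.
Repeating about the centroidal y-axis gives I_y = 5 342 667 mm⁴.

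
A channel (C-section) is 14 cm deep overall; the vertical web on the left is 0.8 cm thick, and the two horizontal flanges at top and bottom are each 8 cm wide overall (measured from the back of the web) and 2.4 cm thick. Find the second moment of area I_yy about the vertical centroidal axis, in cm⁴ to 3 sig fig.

I_yy ≈ 285 cm⁴

Treat the section as a set of non-overlapping primitives; coordinates are from the bounding-box lower-left.
Web: 0.8 × 14, A = 11.2 cm², x = 0.4 cm, Ī = 0.59733 cm⁴.
Top flange (beyond web): 7.2 × 2.4, A = 17.28 cm², x = 4.4 cm, Ī = 74.65 cm⁴.
Bottom flange (beyond web): 7.2 × 2.4, A = 17.28 cm², x = 4.4 cm, Ī = 74.65 cm⁴.
Centroid: x̄ = ΣA·x / ΣA = 3.421 cm.
Transfer each piece to the vertical centroidal axis using Ī + A·d² with d = x − 3.421:
  web: d = -3.021 cm → contributes +102.81 cm⁴
  top flange (beyond web): d = 0.97902 cm → contributes +91.212 cm⁴
  bottom flange (beyond web): d = 0.97902 cm → contributes +91.212 cm⁴
Total I = 285.24 cm⁴.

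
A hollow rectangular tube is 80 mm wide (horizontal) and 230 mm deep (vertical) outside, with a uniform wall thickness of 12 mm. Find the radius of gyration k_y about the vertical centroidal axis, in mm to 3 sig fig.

Decompose the section into non-overlapping parts with the origin at the bottom-left of its bounding rectangle.
Outer rectangle: 80 × 230, A = 18 400 mm², x = 40 mm, Ī = 9 813 333 mm⁴.
Inner void (subtracted): 56 × 206, A = 11 536 mm², x = 40 mm, Ī = 3 014 741 mm⁴.
By symmetry the centroid is at mid-width, x̄ = 40 mm.
All pieces are centred on the vertical centroidal axis, so I = ΣĪ (holes subtracted) = 6 798 592 mm⁴.
Radius of gyration: k = √(I/A) = √(6 798 592 / 6 864) = 31.472 mm.

k_y ≈ 31.5 mm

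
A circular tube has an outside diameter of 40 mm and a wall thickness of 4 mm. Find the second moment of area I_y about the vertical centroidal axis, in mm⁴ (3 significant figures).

Break the section into simple shapes (no overlaps), measuring from the bottom-left corner of the bounding box.
Outer circle: ⌀40, A = 1256.6 mm², x = 20 mm, Ī = 125 664 mm⁴.
Bore (subtracted): ⌀32, A = 804.25 mm², x = 20 mm, Ī = 51 472 mm⁴.
By symmetry the centroid is at mid-width, x̄ = 20 mm.
All pieces are centred on the vertical centroidal axis, so I = ΣĪ (holes subtracted) = 74 192 mm⁴.

I_y ≈ 7.42 × 10⁴ mm⁴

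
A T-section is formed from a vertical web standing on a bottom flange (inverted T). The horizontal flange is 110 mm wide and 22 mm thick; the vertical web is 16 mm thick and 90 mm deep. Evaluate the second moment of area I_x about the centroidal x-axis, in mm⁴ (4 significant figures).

Split into non-overlapping primitives; take the origin at the lower-left of the bounding box.
Flange: 110 × 22, A = 2 420 mm², y = 11 mm, Ī = 97606.7 mm⁴.
Web: 16 × 90, A = 1 440 mm², y = 67 mm, Ī = 972 000 mm⁴.
Centroid: ȳ = ΣA·y / ΣA = 31.8912 mm.
Transfer each piece to the centroidal x-axis using Ī + A·d² with d = y − 31.8912:
  flange: d = -20.8912 mm → contributes +1 153 796 mm⁴
  web: d = 35.1088 mm → contributes +2 746 985 mm⁴
Total I = 3 900 781 mm⁴.

I_x ≈ 3.901 × 10⁶ mm⁴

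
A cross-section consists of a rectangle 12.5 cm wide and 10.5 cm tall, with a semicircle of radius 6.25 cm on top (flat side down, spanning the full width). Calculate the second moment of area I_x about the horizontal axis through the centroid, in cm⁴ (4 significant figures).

Decompose the section into non-overlapping parts with the origin at the bottom-left of its bounding rectangle.
Rectangular body: 12.5 × 10.5, A = 131.25 cm², y = 5.25 cm, Ī = 1205.86 cm⁴.
Semicircular cap: semicircle r = 6.25, A = 61.3592 cm², y = 13.1526 cm, Ī = 167.476 cm⁴.
Centroid: ȳ = ΣA·y / ΣA = 7.76751 cm.
Transfer each piece to the horizontal axis through the centroid using Ī + A·d² with d = y − 7.76751:
  rectangular body: d = -2.51751 cm → contributes +2037.71 cm⁴
  semicircular cap: d = 5.38507 cm → contributes +1946.83 cm⁴
Total I = 3984.54 cm⁴.

I_x ≈ 3985 cm⁴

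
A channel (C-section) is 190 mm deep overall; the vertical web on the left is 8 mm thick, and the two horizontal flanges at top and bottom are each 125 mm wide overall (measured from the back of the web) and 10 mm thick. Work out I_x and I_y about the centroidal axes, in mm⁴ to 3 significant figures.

Break the section into simple shapes (no overlaps), measuring from the bottom-left corner of the bounding box.
Web: 8 × 190, A = 1 520 mm², y = 95 mm, Ī = 4 572 667 mm⁴.
Top flange (beyond web): 117 × 10, A = 1 170 mm², y = 185 mm, Ī = 9 750 mm⁴.
Bottom flange (beyond web): 117 × 10, A = 1 170 mm², y = 5 mm, Ī = 9 750 mm⁴.
By symmetry the centroid is at mid-height, ȳ = 95 mm.
Transfer each piece to the centroidal x-axis using Ī + A·d² with d = y − 95:
  web: d = 0 mm → contributes +4 572 667 mm⁴
  top flange (beyond web): d = 90 mm → contributes +9 486 750 mm⁴
  bottom flange (beyond web): d = -90 mm → contributes +9 486 750 mm⁴
Total I = 23 546 167 mm⁴.
For the y-axis: x̄ = 41.889 mm.
Repeating about the centroidal y-axis gives I_y = 6 276 879 mm⁴.

I_x ≈ 2.35 × 10⁷ mm⁴, I_y ≈ 6.28 × 10⁶ mm⁴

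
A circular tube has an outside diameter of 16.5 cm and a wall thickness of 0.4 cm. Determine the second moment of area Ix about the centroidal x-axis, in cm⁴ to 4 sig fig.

Decompose the section into non-overlapping parts with the origin at the bottom-left of its bounding rectangle.
Outer circle: ⌀16.5, A = 213.825 cm², y = 8.25 cm, Ī = 3638.36 cm⁴.
Bore (subtracted): ⌀15.7, A = 193.593 cm², y = 8.25 cm, Ī = 2982.42 cm⁴.
By symmetry the centroid is at mid-height, ȳ = 8.25 cm.
All pieces are centred on the centroidal x-axis, so I = ΣĪ (holes subtracted) = 655.942 cm⁴.

Ix ≈ 655.9 cm⁴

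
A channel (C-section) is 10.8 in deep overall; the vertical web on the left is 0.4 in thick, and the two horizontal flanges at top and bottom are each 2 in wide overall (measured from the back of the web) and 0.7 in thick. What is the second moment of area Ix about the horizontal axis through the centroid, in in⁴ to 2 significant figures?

Treat the section as a set of non-overlapping primitives; coordinates are from the bounding-box lower-left.
Web: 0.4 × 10.8, A = 4.32 in², y = 5.4 in, Ī = 41.99 in⁴.
Top flange (beyond web): 1.6 × 0.7, A = 1.12 in², y = 10.45 in, Ī = 0.04573 in⁴.
Bottom flange (beyond web): 1.6 × 0.7, A = 1.12 in², y = 0.35 in, Ī = 0.04573 in⁴.
By symmetry the centroid is at mid-height, ȳ = 5.4 in.
Transfer each piece to the horizontal axis through the centroid using Ī + A·d² with d = y − 5.4:
  web: d = 0 in → contributes +41.99 in⁴
  top flange (beyond web): d = 5.05 in → contributes +28.61 in⁴
  bottom flange (beyond web): d = -5.05 in → contributes +28.61 in⁴
Total I = 99.21 in⁴.

Ix ≈ 99 in⁴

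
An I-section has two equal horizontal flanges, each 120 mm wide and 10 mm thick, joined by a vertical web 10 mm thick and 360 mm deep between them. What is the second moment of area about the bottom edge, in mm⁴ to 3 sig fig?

I_base ≈ 3.38 × 10⁸ mm⁴

Decompose the section into non-overlapping parts with the origin at the bottom-left of its bounding rectangle.
Bottom flange: 120 × 10, A = 1 200 mm², y = 5 mm, Ī = 10 000 mm⁴.
Web: 10 × 360, A = 3 600 mm², y = 190 mm, Ī = 38 880 000 mm⁴.
Top flange: 120 × 10, A = 1 200 mm², y = 375 mm, Ī = 10 000 mm⁴.
Transfer each piece to a horizontal axis along the bottom face using Ī + A·d² with d = y − 0:
  bottom flange: d = 5 mm → contributes +40 000 mm⁴
  web: d = 190 mm → contributes +168 840 000 mm⁴
  top flange: d = 375 mm → contributes +168 760 000 mm⁴
Total I = 337 640 000 mm⁴.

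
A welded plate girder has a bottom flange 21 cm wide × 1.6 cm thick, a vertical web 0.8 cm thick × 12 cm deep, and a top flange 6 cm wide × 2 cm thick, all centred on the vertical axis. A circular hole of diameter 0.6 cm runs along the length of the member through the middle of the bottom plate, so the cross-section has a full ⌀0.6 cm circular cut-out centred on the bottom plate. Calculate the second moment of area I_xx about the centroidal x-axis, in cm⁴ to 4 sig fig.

Break the section into simple shapes (no overlaps), measuring from the bottom-left corner of the bounding box.
Bottom plate: 21 × 1.6, A = 33.6 cm², y = 0.8 cm, Ī = 7.168 cm⁴.
Web plate: 0.8 × 12, A = 9.6 cm², y = 7.6 cm, Ī = 115.2 cm⁴.
Top plate: 6 × 2, A = 12 cm², y = 14.6 cm, Ī = 4 cm⁴.
Hole (subtracted): ⌀0.6, A = 0.282743 cm², y = 0.8 cm, Ī = 0.00636173 cm⁴.
Centroid: ȳ = ΣA·y / ΣA = 5.00414 cm.
Transfer each piece to the centroidal x-axis using Ī + A·d² with d = y − 5.00414:
  bottom plate: d = -4.20414 cm → contributes +601.042 cm⁴
  web plate: d = 2.59586 cm → contributes +179.889 cm⁴
  top plate: d = 9.59586 cm → contributes +1108.97 cm⁴
  hole: d = -4.20414 cm → contributes −5.0038 cm⁴
Total I = 1884.89 cm⁴.

I_xx ≈ 1885 cm⁴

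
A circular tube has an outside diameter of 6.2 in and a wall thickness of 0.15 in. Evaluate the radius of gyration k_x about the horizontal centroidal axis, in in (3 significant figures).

k_x ≈ 2.14 in

Split into non-overlapping primitives; take the origin at the lower-left of the bounding box.
Outer circle: ⌀6.2, A = 30.191 in², y = 3.1 in, Ī = 72.533 in⁴.
Bore (subtracted): ⌀5.9, A = 27.34 in², y = 3.1 in, Ī = 59.481 in⁴.
By symmetry the centroid is at mid-height, ȳ = 3.1 in.
All pieces are centred on the horizontal centroidal axis, so I = ΣĪ (holes subtracted) = 13.052 in⁴.
Radius of gyration: k = √(I/A) = √(13.052 / 2.851) = 2.1397 in.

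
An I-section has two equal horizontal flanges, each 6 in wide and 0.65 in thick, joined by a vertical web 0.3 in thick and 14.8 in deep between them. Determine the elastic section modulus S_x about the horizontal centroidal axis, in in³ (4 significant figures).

S_x ≈ 67.92 in³

Split into non-overlapping primitives; take the origin at the lower-left of the bounding box.
Bottom flange: 6 × 0.65, A = 3.9 in², y = 0.325 in, Ī = 0.137313 in⁴.
Web: 0.3 × 14.8, A = 4.44 in², y = 8.05 in, Ī = 81.0448 in⁴.
Top flange: 6 × 0.65, A = 3.9 in², y = 15.775 in, Ī = 0.137313 in⁴.
By symmetry the centroid is at mid-height, ȳ = 8.05 in.
Transfer each piece to the horizontal centroidal axis using Ī + A·d² with d = y − 8.05:
  bottom flange: d = -7.725 in → contributes +232.872 in⁴
  web: d = 0 in → contributes +81.0448 in⁴
  top flange: d = 7.725 in → contributes +232.872 in⁴
Total I = 546.789 in⁴.
Extreme fibre distance c = 8.05 in; S = I/c = 67.9241 in³.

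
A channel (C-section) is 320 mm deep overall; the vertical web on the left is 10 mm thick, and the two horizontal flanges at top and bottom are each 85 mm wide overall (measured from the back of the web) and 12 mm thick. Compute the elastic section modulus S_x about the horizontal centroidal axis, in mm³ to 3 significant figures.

S_x ≈ 4.38 × 10⁵ mm³

Break the section into simple shapes (no overlaps), measuring from the bottom-left corner of the bounding box.
Web: 10 × 320, A = 3 200 mm², y = 160 mm, Ī = 27 306 667 mm⁴.
Top flange (beyond web): 75 × 12, A = 900 mm², y = 314 mm, Ī = 10 800 mm⁴.
Bottom flange (beyond web): 75 × 12, A = 900 mm², y = 6 mm, Ī = 10 800 mm⁴.
By symmetry the centroid is at mid-height, ȳ = 160 mm.
Transfer each piece to the horizontal centroidal axis using Ī + A·d² with d = y − 160:
  web: d = 0 mm → contributes +27 306 667 mm⁴
  top flange (beyond web): d = 154 mm → contributes +21 355 200 mm⁴
  bottom flange (beyond web): d = -154 mm → contributes +21 355 200 mm⁴
Total I = 70 017 067 mm⁴.
Extreme fibre distance c = 160 mm; S = I/c = 437 607 mm³.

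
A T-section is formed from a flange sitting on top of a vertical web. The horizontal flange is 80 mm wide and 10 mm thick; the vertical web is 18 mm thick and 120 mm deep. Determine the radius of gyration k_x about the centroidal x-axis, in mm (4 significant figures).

Break the section into simple shapes (no overlaps), measuring from the bottom-left corner of the bounding box.
Flange: 80 × 10, A = 800 mm², y = 125 mm, Ī = 6666.67 mm⁴.
Web: 18 × 120, A = 2 160 mm², y = 60 mm, Ī = 2 592 000 mm⁴.
Centroid: ȳ = ΣA·y / ΣA = 77.5676 mm.
Transfer each piece to the centroidal x-axis using Ī + A·d² with d = y − 77.5676:
  flange: d = 47.4324 mm → contributes +1 806 535 mm⁴
  web: d = -17.5676 mm → contributes +3 258 618 mm⁴
Total I = 5 065 153 mm⁴.
Radius of gyration: k = √(I/A) = √(5 065 153 / 2 960) = 41.3667 mm.

k_x ≈ 41.37 mm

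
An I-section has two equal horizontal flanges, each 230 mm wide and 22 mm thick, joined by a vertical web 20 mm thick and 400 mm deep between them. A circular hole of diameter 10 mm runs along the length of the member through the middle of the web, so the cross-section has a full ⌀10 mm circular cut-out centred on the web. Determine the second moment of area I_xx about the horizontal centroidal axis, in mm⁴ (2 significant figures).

Treat the section as a set of non-overlapping primitives; coordinates are from the bounding-box lower-left.
Bottom flange: 230 × 22, A = 5 060 mm², y = 11 mm, Ī = 204 087 mm⁴.
Web: 20 × 400, A = 8 000 mm², y = 222 mm, Ī = 106 666 667 mm⁴.
Top flange: 230 × 22, A = 5 060 mm², y = 433 mm, Ī = 204 087 mm⁴.
Hole (subtracted): ⌀10, A = 78.54 mm², y = 222 mm, Ī = 490.9 mm⁴.
By symmetry the centroid is at mid-height, ȳ = 222 mm.
Transfer each piece to the horizontal centroidal axis using Ī + A·d² with d = y − 222:
  bottom flange: d = -211 mm → contributes +225 480 347 mm⁴
  web: d = 0 mm → contributes +106 666 667 mm⁴
  top flange: d = 211 mm → contributes +225 480 347 mm⁴
  hole: d = 0 mm → contributes −490.9 mm⁴
Total I = 557 626 869 mm⁴.

I_xx ≈ 5.6 × 10⁸ mm⁴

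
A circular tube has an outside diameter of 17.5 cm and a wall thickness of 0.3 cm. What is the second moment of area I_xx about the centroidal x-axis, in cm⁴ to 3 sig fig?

I_xx ≈ 600 cm⁴

Split into non-overlapping primitives; take the origin at the lower-left of the bounding box.
Outer circle: ⌀17.5, A = 240.53 cm², y = 8.75 cm, Ī = 4603.9 cm⁴.
Bore (subtracted): ⌀16.9, A = 224.32 cm², y = 8.75 cm, Ī = 4004.2 cm⁴.
By symmetry the centroid is at mid-height, ȳ = 8.75 cm.
All pieces are centred on the centroidal x-axis, so I = ΣĪ (holes subtracted) = 599.65 cm⁴.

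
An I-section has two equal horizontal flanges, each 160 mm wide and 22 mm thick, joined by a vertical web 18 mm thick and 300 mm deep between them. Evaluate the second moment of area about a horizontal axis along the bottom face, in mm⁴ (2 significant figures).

Break the section into simple shapes (no overlaps), measuring from the bottom-left corner of the bounding box.
Bottom flange: 160 × 22, A = 3 520 mm², y = 11 mm, Ī = 141 973 mm⁴.
Web: 18 × 300, A = 5 400 mm², y = 172 mm, Ī = 40 500 000 mm⁴.
Top flange: 160 × 22, A = 3 520 mm², y = 333 mm, Ī = 141 973 mm⁴.
Transfer each piece to the bottom edge using Ī + A·d² with d = y − 0:
  bottom flange: d = 11 mm → contributes +567 893 mm⁴
  web: d = 172 mm → contributes +200 253 600 mm⁴
  top flange: d = 333 mm → contributes +390 471 253 mm⁴
Total I = 591 292 747 mm⁴.

I_base ≈ 5.9 × 10⁸ mm⁴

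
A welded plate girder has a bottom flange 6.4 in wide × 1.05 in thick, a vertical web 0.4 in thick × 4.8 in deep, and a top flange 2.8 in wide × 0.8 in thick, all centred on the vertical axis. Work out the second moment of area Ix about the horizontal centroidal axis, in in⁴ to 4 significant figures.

Ix ≈ 63.01 in⁴

Break the section into simple shapes (no overlaps), measuring from the bottom-left corner of the bounding box.
Bottom plate: 6.4 × 1.05, A = 6.72 in², y = 0.525 in, Ī = 0.6174 in⁴.
Web plate: 0.4 × 4.8, A = 1.92 in², y = 3.45 in, Ī = 3.6864 in⁴.
Top plate: 2.8 × 0.8, A = 2.24 in², y = 6.25 in, Ī = 0.119467 in⁴.
Centroid: ȳ = ΣA·y / ΣA = 2.21985 in.
Transfer each piece to the horizontal centroidal axis using Ī + A·d² with d = y − 2.21985:
  bottom plate: d = -1.69485 in → contributes +19.9208 in⁴
  web plate: d = 1.23015 in → contributes +6.59186 in⁴
  top plate: d = 4.03015 in → contributes +36.5017 in⁴
Total I = 63.0144 in⁴.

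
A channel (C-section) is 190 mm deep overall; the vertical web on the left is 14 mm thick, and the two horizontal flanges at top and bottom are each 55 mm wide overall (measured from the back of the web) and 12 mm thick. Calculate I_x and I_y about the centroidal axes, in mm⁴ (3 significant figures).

Treat the section as a set of non-overlapping primitives; coordinates are from the bounding-box lower-left.
Web: 14 × 190, A = 2 660 mm², y = 95 mm, Ī = 8 002 167 mm⁴.
Top flange (beyond web): 41 × 12, A = 492 mm², y = 184 mm, Ī = 5 904 mm⁴.
Bottom flange (beyond web): 41 × 12, A = 492 mm², y = 6 mm, Ī = 5 904 mm⁴.
By symmetry the centroid is at mid-height, ȳ = 95 mm.
Transfer each piece to the centroidal x-axis using Ī + A·d² with d = y − 95:
  web: d = 0 mm → contributes +8 002 167 mm⁴
  top flange (beyond web): d = 89 mm → contributes +3 903 036 mm⁴
  bottom flange (beyond web): d = -89 mm → contributes +3 903 036 mm⁴
Total I = 15 808 239 mm⁴.
For the y-axis: x̄ = 14.426 mm.
Repeating about the centroidal y-axis gives I_y = 724 494 mm⁴.

I_x ≈ 1.58 × 10⁷ mm⁴, I_y ≈ 7.24 × 10⁵ mm⁴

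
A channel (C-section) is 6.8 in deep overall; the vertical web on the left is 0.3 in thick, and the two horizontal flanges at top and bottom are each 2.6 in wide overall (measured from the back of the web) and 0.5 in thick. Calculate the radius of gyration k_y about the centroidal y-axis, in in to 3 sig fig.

k_y ≈ 0.811 in

Decompose the section into non-overlapping parts with the origin at the bottom-left of its bounding rectangle.
Web: 0.3 × 6.8, A = 2.04 in², x = 0.15 in, Ī = 0.0153 in⁴.
Top flange (beyond web): 2.3 × 0.5, A = 1.15 in², x = 1.45 in, Ī = 0.50696 in⁴.
Bottom flange (beyond web): 2.3 × 0.5, A = 1.15 in², x = 1.45 in, Ī = 0.50696 in⁴.
Centroid: x̄ = ΣA·x / ΣA = 0.83894 in.
Transfer each piece to the centroidal y-axis using Ī + A·d² with d = x − 0.83894:
  web: d = -0.68894 in → contributes +0.98356 in⁴
  top flange (beyond web): d = 0.61106 in → contributes +0.93636 in⁴
  bottom flange (beyond web): d = 0.61106 in → contributes +0.93636 in⁴
Total I = 2.8563 in⁴.
Radius of gyration: k = √(I/A) = √(2.8563 / 4.34) = 0.81125 in.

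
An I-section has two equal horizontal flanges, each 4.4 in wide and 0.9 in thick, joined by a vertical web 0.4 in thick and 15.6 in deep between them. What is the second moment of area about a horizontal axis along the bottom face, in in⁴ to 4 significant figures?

I_base ≈ 1738 in⁴

Decompose the section into non-overlapping parts with the origin at the bottom-left of its bounding rectangle.
Bottom flange: 4.4 × 0.9, A = 3.96 in², y = 0.45 in, Ī = 0.2673 in⁴.
Web: 0.4 × 15.6, A = 6.24 in², y = 8.7 in, Ī = 126.547 in⁴.
Top flange: 4.4 × 0.9, A = 3.96 in², y = 16.95 in, Ī = 0.2673 in⁴.
Transfer each piece to a horizontal axis along the bottom face using Ī + A·d² with d = y − 0:
  bottom flange: d = 0.45 in → contributes +1.0692 in⁴
  web: d = 8.7 in → contributes +598.853 in⁴
  top flange: d = 16.95 in → contributes +1137.99 in⁴
Total I = 1737.91 in⁴.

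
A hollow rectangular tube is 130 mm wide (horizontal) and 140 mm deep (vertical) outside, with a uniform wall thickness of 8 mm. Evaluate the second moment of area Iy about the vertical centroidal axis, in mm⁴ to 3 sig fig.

Decompose the section into non-overlapping parts with the origin at the bottom-left of its bounding rectangle.
Outer rectangle: 130 × 140, A = 18 200 mm², x = 65 mm, Ī = 25 631 667 mm⁴.
Inner void (subtracted): 114 × 124, A = 14 136 mm², x = 65 mm, Ī = 15 309 288 mm⁴.
By symmetry the centroid is at mid-width, x̄ = 65 mm.
All pieces are centred on the vertical centroidal axis, so I = ΣĪ (holes subtracted) = 10 322 379 mm⁴.

Iy ≈ 1.03 × 10⁷ mm⁴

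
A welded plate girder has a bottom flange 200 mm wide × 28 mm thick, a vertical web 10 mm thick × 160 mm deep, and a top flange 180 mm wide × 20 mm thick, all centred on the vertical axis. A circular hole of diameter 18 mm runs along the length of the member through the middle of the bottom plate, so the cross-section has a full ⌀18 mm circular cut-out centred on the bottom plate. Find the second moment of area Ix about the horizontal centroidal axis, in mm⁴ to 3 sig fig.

Ix ≈ 7.73 × 10⁷ mm⁴

Decompose the section into non-overlapping parts with the origin at the bottom-left of its bounding rectangle.
Bottom plate: 200 × 28, A = 5 600 mm², y = 14 mm, Ī = 365 867 mm⁴.
Web plate: 10 × 160, A = 1 600 mm², y = 108 mm, Ī = 3 413 333 mm⁴.
Top plate: 180 × 20, A = 3 600 mm², y = 198 mm, Ī = 120 000 mm⁴.
Hole (subtracted): ⌀18, A = 254.47 mm², y = 14 mm, Ī = 5 153 mm⁴.
Centroid: ȳ = ΣA·y / ΣA = 91.075 mm.
Transfer each piece to the horizontal centroidal axis using Ī + A·d² with d = y − 91.075:
  bottom plate: d = -77.075 mm → contributes +33 633 240 mm⁴
  web plate: d = 16.925 mm → contributes +3 871 646 mm⁴
  top plate: d = 106.92 mm → contributes +41 278 407 mm⁴
  hole: d = -77.075 mm → contributes −1 516 852 mm⁴
Total I = 77 266 440 mm⁴.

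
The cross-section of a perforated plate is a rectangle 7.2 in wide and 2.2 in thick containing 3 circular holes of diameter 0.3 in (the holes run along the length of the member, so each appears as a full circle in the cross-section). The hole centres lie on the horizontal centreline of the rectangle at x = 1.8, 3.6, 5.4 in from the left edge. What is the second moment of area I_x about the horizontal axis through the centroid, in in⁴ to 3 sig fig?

Treat the section as a set of non-overlapping primitives; coordinates are from the bounding-box lower-left.
Plate: 7.2 × 2.2, A = 15.84 in², y = 1.1 in, Ī = 6.3888 in⁴.
Hole 1 (subtracted): ⌀0.3, A = 0.070686 in², y = 1.1 in, Ī = 0.00039761 in⁴.
Hole 2 (subtracted): ⌀0.3, A = 0.070686 in², y = 1.1 in, Ī = 0.00039761 in⁴.
Hole 3 (subtracted): ⌀0.3, A = 0.070686 in², y = 1.1 in, Ī = 0.00039761 in⁴.
By symmetry the centroid is at mid-height, ȳ = 1.1 in.
All pieces are centred on the horizontal axis through the centroid, so I = ΣĪ (holes subtracted) = 6.3876 in⁴.

I_x ≈ 6.39 in⁴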